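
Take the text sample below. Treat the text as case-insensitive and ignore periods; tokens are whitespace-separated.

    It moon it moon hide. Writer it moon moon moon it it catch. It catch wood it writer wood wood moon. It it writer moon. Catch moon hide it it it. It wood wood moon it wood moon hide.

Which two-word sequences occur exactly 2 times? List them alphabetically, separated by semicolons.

Bigram counts meeting the condition (exactly 2 times):
  it catch: 2
  it wood: 2
  it writer: 2
  moon moon: 2
  wood wood: 2

it catch; it wood; it writer; moon moon; wood wood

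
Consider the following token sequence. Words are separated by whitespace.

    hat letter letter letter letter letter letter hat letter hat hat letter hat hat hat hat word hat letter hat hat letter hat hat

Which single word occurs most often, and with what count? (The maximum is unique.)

Unigram frequencies (highest first):
  hat: 13
  letter: 10
  word: 1

"hat", 13 times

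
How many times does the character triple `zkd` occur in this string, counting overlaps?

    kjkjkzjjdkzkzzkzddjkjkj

0

Sliding a length-3 window over the 23 characters (21 positions):
  (no match at any position)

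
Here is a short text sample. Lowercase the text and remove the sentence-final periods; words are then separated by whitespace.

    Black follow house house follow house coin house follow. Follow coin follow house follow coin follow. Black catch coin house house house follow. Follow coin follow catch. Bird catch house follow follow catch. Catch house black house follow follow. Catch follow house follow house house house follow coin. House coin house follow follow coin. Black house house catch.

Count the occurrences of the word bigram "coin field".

Scanning the 57 overlapping bigram windows for "coin field":
  (none found)

0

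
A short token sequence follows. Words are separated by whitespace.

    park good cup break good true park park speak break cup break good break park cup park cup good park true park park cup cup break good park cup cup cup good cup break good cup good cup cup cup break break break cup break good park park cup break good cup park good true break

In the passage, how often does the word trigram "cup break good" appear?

Scanning the 54 overlapping trigram windows for "cup break good":
  position 3–5: cup break good
  position 11–13: cup break good
  position 25–27: cup break good
  position 33–35: cup break good
  position 44–46: cup break good
  position 49–51: cup break good

6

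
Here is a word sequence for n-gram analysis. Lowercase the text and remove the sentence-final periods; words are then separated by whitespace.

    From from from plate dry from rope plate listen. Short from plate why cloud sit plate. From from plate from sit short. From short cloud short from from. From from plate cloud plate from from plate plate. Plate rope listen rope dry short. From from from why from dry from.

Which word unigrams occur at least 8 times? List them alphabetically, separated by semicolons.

from; plate

Unigram counts meeting the condition (at least 8 times):
  from: 20
  plate: 10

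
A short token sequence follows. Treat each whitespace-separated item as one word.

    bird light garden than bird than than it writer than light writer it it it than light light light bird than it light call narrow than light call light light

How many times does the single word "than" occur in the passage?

Scanning the 30 tokens for "than":
  position 4: than
  position 6: than
  position 7: than
  position 10: than
  position 16: than
  position 21: than
  position 26: than

7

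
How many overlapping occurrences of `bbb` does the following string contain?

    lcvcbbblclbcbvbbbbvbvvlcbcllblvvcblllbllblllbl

Sliding a length-3 window over the 46 characters (44 positions):
  position 5–7: bbb
  position 15–17: bbb
  position 16–18: bbb

3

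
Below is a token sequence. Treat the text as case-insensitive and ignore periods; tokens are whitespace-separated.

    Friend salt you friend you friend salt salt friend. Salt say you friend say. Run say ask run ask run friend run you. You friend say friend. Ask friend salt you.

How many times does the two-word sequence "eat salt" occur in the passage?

0

Scanning the 30 overlapping bigram windows for "eat salt":
  (none found)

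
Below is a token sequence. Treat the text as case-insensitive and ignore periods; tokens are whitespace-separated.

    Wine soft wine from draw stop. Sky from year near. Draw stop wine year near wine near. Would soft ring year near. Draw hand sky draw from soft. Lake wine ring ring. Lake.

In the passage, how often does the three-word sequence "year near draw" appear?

Scanning the 31 overlapping trigram windows for "year near draw":
  position 9–11: year near draw
  position 21–23: year near draw

2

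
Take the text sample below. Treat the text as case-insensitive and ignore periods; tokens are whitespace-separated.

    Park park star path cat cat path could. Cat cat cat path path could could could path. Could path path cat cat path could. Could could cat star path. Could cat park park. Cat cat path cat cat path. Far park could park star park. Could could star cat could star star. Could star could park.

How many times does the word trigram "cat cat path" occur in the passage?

Scanning the 54 overlapping trigram windows for "cat cat path":
  position 5–7: cat cat path
  position 10–12: cat cat path
  position 21–23: cat cat path
  position 34–36: cat cat path
  position 37–39: cat cat path

5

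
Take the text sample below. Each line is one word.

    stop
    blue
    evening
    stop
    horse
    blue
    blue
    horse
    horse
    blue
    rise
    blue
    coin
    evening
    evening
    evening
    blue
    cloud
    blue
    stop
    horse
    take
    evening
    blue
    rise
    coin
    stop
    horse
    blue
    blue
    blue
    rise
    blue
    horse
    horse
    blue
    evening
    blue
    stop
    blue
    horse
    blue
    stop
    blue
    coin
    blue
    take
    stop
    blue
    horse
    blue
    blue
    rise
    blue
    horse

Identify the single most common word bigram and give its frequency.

"horse blue", 6 times

Bigram frequencies (highest first):
  horse blue: 6
  blue horse: 5
  stop blue: 4
  blue blue: 4
  blue rise: 4
  stop horse: 3
  … (18 more, each ≤ 3)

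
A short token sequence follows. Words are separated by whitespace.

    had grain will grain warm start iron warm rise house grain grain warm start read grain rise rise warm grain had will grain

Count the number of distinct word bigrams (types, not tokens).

19

23 tokens → 22 bigram windows in total.
Repeated bigrams (each contributes count−1 duplicates):
  grain warm: 2
  warm start: 2
  will grain: 2
3 duplicate windows → 22 − 3 = 19 distinct.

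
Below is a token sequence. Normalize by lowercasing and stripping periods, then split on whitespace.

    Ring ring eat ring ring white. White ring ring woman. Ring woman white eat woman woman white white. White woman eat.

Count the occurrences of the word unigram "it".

0

Scanning the 21 tokens for "it":
  (none found)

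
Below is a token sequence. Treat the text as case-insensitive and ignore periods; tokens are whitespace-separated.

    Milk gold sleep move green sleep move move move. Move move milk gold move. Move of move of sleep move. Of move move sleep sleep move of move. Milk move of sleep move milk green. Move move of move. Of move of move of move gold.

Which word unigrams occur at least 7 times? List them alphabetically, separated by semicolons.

move; of

Unigram counts meeting the condition (at least 7 times):
  move: 22
  of: 9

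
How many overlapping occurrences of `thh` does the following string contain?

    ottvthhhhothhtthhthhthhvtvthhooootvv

Sliding a length-3 window over the 36 characters (34 positions):
  position 5–7: thh
  position 11–13: thh
  position 15–17: thh
  position 18–20: thh
  position 21–23: thh
  position 27–29: thh

6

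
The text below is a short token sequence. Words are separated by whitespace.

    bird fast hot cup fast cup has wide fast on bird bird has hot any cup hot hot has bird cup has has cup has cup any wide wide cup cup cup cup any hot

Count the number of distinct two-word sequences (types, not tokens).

35 tokens → 34 bigram windows in total.
Repeated bigrams (each contributes count−1 duplicates):
  cup cup: 3
  cup has: 3
  cup any: 2
  has cup: 2
6 duplicate windows → 34 − 6 = 28 distinct.

28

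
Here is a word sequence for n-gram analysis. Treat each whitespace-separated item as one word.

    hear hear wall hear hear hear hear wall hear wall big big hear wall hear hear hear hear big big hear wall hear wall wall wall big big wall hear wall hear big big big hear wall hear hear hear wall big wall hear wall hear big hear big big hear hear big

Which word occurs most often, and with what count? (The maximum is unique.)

Unigram frequencies (highest first):
  hear: 25
  wall: 14
  big: 14

"hear", 25 times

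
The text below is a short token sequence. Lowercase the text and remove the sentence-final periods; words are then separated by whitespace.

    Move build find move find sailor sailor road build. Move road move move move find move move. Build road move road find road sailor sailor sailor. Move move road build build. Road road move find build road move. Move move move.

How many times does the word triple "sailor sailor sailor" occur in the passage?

1

Scanning the 39 overlapping trigram windows for "sailor sailor sailor":
  position 24–26: sailor sailor sailor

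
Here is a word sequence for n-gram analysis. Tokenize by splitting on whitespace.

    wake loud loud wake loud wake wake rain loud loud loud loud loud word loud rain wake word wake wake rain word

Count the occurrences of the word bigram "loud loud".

5

Scanning the 21 overlapping bigram windows for "loud loud":
  position 2–3: loud loud
  position 9–10: loud loud
  position 10–11: loud loud
  position 11–12: loud loud
  position 12–13: loud loud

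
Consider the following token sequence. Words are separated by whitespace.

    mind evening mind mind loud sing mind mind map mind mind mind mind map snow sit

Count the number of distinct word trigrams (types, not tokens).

12

16 tokens → 14 trigram windows in total.
Repeated trigrams (each contributes count−1 duplicates):
  mind mind map: 2
  mind mind mind: 2
2 duplicate windows → 14 − 2 = 12 distinct.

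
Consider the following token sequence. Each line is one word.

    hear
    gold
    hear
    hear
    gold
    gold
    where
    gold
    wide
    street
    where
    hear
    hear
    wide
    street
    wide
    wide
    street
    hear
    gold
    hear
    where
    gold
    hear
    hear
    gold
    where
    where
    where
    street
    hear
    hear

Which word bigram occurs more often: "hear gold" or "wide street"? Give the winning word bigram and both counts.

"hear gold": 4 occurrences
"wide street": 3 occurrences

"hear gold" (4 vs 3)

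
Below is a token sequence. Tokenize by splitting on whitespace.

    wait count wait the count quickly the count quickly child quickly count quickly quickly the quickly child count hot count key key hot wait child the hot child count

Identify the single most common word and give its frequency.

Unigram frequencies (highest first):
  count: 7
  quickly: 6
  the: 4
  child: 4
  wait: 3
  hot: 3
  … (1 more, each ≤ 2)

"count", 7 times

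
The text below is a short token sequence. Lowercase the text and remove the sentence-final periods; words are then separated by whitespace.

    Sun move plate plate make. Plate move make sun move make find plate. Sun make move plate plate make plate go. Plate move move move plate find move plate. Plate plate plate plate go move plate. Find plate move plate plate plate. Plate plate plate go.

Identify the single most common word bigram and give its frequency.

Bigram frequencies (highest first):
  plate plate: 11
  move plate: 6
  plate move: 3
  plate go: 3
  sun move: 2
  plate make: 2
  … (13 more, each ≤ 2)

"plate plate", 11 times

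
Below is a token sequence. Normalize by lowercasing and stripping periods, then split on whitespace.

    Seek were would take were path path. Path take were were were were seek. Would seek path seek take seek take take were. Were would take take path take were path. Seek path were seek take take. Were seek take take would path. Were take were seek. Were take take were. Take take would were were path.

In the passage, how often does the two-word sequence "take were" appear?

7

Scanning the 56 overlapping bigram windows for "take were":
  position 4–5: take were
  position 9–10: take were
  position 22–23: take were
  position 29–30: take were
  position 37–38: take were
  position 45–46: take were
  position 50–51: take were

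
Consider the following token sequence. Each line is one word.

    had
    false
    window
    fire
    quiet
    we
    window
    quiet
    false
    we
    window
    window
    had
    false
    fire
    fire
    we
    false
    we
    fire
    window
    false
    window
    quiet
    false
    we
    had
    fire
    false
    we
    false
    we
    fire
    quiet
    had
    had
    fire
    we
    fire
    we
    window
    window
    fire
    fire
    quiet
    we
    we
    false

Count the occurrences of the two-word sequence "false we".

Scanning the 47 overlapping bigram windows for "false we":
  position 9–10: false we
  position 18–19: false we
  position 25–26: false we
  position 29–30: false we
  position 31–32: false we

5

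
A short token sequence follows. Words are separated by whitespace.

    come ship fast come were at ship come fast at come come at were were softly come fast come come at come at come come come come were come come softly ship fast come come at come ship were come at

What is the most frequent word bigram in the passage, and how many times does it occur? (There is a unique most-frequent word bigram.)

Bigram frequencies (highest first):
  come come: 7
  come at: 5
  at come: 4
  fast come: 3
  come ship: 2
  ship fast: 2
  … (14 more, each ≤ 2)

"come come", 7 times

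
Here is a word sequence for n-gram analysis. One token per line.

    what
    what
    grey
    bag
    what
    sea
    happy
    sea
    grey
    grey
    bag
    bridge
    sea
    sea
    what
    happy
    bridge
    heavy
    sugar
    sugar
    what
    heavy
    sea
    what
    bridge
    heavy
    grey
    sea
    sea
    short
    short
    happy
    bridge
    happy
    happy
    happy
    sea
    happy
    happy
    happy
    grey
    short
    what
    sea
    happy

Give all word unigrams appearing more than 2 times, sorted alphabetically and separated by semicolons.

bridge; grey; happy; heavy; sea; short; what

Unigram counts meeting the condition (more than 2 times):
  bridge: 4
  grey: 5
  happy: 10
  heavy: 3
  sea: 9
  short: 3
  what: 7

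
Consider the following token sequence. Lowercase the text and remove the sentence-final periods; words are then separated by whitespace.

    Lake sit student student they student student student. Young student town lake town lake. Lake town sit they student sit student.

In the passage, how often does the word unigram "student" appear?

8

Scanning the 21 tokens for "student":
  position 3: student
  position 4: student
  position 6: student
  position 7: student
  position 8: student
  position 10: student
  position 19: student
  position 21: student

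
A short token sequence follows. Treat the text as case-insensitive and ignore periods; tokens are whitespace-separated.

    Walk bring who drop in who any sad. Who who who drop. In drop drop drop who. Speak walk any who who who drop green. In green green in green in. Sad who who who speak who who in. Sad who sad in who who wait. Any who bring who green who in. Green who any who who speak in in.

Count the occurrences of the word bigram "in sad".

2

Scanning the 60 overlapping bigram windows for "in sad":
  position 31–32: in sad
  position 39–40: in sad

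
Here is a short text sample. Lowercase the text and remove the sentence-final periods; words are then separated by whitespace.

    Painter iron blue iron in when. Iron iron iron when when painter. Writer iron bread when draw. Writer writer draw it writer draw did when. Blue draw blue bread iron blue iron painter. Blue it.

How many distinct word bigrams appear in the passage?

35 tokens → 34 bigram windows in total.
Repeated bigrams (each contributes count−1 duplicates):
  blue iron: 2
  iron blue: 2
  iron iron: 2
  writer draw: 2
4 duplicate windows → 34 − 4 = 30 distinct.

30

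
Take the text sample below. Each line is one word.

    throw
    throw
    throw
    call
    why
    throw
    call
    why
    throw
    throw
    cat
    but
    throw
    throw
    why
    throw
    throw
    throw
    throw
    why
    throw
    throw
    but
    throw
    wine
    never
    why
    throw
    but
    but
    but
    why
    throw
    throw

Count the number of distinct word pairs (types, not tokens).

34 tokens → 33 bigram windows in total.
Repeated bigrams (each contributes count−1 duplicates):
  throw throw: 9
  why throw: 6
  but but: 2
  but throw: 2
  call why: 2
  throw but: 2
  throw call: 2
  throw why: 2
19 duplicate windows → 33 − 19 = 14 distinct.

14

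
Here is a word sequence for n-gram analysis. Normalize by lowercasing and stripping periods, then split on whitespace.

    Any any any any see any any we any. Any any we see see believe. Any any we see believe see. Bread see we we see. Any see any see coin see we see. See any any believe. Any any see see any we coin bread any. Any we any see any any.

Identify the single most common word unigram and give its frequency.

"any", 23 times

Unigram frequencies (highest first):
  any: 23
  see: 15
  we: 8
  believe: 3
  bread: 2
  coin: 2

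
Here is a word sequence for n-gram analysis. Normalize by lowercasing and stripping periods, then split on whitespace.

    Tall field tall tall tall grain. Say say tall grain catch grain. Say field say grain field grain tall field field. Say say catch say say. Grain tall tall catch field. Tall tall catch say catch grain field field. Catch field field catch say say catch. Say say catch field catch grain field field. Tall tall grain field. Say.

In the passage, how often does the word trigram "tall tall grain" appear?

2

Scanning the 57 overlapping trigram windows for "tall tall grain":
  position 4–6: tall tall grain
  position 55–57: tall tall grain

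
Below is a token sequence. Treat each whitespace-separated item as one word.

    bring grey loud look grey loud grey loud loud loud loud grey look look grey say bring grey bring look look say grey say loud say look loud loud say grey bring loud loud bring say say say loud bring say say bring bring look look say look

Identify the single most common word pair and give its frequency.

Bigram frequencies (highest first):
  loud loud: 5
  grey loud: 3
  look look: 3
  say say: 3
  bring grey: 2
  look grey: 2
  … (17 more, each ≤ 2)

"loud loud", 5 times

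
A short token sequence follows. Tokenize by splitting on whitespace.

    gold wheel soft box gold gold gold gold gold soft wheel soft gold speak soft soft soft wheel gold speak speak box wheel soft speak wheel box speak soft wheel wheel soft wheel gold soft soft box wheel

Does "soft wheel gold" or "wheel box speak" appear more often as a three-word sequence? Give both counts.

"soft wheel gold" (2 vs 1)

"soft wheel gold": 2 occurrences
"wheel box speak": 1 occurrence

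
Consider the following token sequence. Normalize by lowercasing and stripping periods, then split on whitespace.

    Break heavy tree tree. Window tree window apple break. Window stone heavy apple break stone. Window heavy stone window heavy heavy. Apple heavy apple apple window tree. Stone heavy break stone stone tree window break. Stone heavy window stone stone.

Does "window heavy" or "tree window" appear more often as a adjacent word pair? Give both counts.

"tree window" (3 vs 2)

"window heavy": 2 occurrences
"tree window": 3 occurrences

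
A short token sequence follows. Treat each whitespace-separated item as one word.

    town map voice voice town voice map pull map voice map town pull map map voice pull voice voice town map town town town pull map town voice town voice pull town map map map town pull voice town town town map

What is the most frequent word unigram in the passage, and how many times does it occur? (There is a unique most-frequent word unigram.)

"town", 14 times

Unigram frequencies (highest first):
  town: 14
  map: 12
  voice: 10
  pull: 6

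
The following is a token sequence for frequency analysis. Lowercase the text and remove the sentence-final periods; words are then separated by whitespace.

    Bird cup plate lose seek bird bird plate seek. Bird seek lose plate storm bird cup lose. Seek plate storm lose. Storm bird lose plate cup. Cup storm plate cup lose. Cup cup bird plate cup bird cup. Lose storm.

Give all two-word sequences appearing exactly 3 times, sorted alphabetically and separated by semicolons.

bird cup; cup lose; plate cup

Bigram counts meeting the condition (exactly 3 times):
  bird cup: 3
  cup lose: 3
  plate cup: 3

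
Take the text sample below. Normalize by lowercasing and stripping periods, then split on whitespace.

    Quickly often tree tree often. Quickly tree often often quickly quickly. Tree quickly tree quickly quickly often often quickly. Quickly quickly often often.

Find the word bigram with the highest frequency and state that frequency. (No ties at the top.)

"quickly quickly", 4 times

Bigram frequencies (highest first):
  quickly quickly: 4
  quickly often: 3
  often quickly: 3
  quickly tree: 3
  often often: 3
  tree often: 2
  … (3 more, each ≤ 2)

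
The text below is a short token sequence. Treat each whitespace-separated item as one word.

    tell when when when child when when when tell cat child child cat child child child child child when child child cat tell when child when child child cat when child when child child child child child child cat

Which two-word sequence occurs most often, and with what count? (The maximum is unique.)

"child child", 12 times

Bigram frequencies (highest first):
  child child: 12
  when child: 6
  when when: 4
  child when: 4
  child cat: 4
  tell when: 2
  … (5 more, each ≤ 2)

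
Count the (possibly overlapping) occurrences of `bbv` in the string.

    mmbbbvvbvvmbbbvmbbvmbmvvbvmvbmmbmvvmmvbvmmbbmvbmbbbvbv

4

Sliding a length-3 window over the 54 characters (52 positions):
  position 4–6: bbv
  position 13–15: bbv
  position 17–19: bbv
  position 50–52: bbv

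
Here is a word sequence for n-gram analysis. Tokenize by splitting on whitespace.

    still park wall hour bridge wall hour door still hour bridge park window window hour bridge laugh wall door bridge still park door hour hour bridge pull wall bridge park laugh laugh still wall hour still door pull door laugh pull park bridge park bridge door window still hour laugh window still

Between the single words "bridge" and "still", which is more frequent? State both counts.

"bridge" (8 vs 7)

"bridge": 8 occurrences
"still": 7 occurrences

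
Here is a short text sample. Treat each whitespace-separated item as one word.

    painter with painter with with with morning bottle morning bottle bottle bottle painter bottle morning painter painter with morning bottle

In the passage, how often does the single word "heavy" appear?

Scanning the 20 tokens for "heavy":
  (none found)

0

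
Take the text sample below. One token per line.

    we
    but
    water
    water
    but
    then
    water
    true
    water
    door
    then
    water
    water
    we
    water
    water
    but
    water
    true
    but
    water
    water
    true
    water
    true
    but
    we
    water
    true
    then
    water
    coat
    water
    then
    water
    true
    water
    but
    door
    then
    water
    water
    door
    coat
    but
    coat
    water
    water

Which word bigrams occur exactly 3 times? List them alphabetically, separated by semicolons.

Bigram counts meeting the condition (exactly 3 times):
  but water: 3
  true water: 3
  water but: 3

but water; true water; water but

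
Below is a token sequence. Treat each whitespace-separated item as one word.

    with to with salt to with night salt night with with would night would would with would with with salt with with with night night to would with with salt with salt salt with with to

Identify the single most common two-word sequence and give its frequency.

"with with", 6 times

Bigram frequencies (highest first):
  with with: 6
  with salt: 4
  would with: 3
  salt with: 3
  with to: 2
  to with: 2
  … (13 more, each ≤ 2)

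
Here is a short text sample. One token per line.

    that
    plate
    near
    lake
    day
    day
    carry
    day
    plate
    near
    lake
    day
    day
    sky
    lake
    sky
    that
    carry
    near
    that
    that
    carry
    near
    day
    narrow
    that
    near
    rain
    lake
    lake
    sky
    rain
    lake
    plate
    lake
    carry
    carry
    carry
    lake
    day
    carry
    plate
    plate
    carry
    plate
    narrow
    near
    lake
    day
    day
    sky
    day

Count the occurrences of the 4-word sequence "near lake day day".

3

Scanning the 49 overlapping 4-gram windows for "near lake day day":
  position 3–6: near lake day day
  position 10–13: near lake day day
  position 47–50: near lake day day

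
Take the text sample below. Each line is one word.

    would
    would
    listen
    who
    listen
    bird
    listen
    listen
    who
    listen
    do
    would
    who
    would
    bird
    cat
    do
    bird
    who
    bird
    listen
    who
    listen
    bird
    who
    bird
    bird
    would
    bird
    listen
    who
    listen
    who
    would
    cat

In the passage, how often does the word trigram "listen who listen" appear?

4

Scanning the 33 overlapping trigram windows for "listen who listen":
  position 3–5: listen who listen
  position 8–10: listen who listen
  position 21–23: listen who listen
  position 30–32: listen who listen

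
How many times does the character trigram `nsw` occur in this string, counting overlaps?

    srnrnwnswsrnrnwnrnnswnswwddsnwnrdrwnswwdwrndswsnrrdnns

4

Sliding a length-3 window over the 54 characters (52 positions):
  position 7–9: nsw
  position 19–21: nsw
  position 22–24: nsw
  position 36–38: nsw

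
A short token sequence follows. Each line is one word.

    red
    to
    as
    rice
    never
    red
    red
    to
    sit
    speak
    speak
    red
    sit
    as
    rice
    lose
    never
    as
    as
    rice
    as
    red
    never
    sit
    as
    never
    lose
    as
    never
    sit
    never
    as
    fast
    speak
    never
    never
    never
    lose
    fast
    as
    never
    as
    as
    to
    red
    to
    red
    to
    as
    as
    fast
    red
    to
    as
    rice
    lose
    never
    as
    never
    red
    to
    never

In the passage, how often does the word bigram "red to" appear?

Scanning the 61 overlapping bigram windows for "red to":
  position 1–2: red to
  position 7–8: red to
  position 45–46: red to
  position 47–48: red to
  position 52–53: red to
  position 60–61: red to

6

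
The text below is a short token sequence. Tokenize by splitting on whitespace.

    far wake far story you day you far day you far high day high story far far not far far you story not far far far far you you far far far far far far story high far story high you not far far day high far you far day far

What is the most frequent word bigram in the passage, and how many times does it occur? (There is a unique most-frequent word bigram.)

"far far", 11 times

Bigram frequencies (highest first):
  far far: 11
  you far: 4
  far story: 3
  far day: 3
  not far: 3
  far you: 3
  … (19 more, each ≤ 2)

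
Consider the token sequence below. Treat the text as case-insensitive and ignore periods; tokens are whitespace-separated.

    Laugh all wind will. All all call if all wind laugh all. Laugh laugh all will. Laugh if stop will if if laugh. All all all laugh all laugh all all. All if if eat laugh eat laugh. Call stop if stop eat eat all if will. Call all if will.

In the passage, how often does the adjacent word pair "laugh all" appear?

Scanning the 50 overlapping bigram windows for "laugh all":
  position 1–2: laugh all
  position 11–12: laugh all
  position 14–15: laugh all
  position 23–24: laugh all
  position 27–28: laugh all
  position 29–30: laugh all

6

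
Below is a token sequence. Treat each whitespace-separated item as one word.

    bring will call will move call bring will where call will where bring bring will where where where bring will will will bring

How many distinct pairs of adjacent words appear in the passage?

23 tokens → 22 bigram windows in total.
Repeated bigrams (each contributes count−1 duplicates):
  bring will: 4
  will where: 3
  call will: 2
  where bring: 2
  where where: 2
  will will: 2
9 duplicate windows → 22 − 9 = 13 distinct.

13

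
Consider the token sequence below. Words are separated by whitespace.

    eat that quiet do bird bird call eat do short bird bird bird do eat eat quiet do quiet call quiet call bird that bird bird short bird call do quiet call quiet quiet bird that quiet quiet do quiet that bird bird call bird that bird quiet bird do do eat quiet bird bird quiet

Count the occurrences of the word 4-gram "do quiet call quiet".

2

Scanning the 53 overlapping 4-gram windows for "do quiet call quiet":
  position 18–21: do quiet call quiet
  position 30–33: do quiet call quiet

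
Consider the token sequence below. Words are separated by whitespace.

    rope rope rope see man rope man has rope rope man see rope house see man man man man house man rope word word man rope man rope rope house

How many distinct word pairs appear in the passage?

17

30 tokens → 29 bigram windows in total.
Repeated bigrams (each contributes count−1 duplicates):
  man rope: 4
  rope rope: 4
  man man: 3
  rope man: 3
  rope house: 2
  see man: 2
12 duplicate windows → 29 − 12 = 17 distinct.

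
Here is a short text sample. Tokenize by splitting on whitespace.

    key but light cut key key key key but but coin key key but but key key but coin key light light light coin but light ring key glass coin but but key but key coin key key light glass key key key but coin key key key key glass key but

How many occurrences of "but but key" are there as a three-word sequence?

2

Scanning the 50 overlapping trigram windows for "but but key":
  position 14–16: but but key
  position 31–33: but but key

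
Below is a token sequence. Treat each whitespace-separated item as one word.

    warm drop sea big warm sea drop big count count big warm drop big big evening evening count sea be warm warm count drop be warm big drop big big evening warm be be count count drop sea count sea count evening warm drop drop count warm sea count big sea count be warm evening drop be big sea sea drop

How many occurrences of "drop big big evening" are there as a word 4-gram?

2

Scanning the 58 overlapping 4-gram windows for "drop big big evening":
  position 13–16: drop big big evening
  position 28–31: drop big big evening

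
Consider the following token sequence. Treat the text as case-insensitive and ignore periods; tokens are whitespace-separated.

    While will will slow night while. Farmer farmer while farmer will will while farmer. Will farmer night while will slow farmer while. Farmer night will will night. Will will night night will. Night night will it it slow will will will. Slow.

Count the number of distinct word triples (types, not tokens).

42 tokens → 40 trigram windows in total.
Repeated trigrams (each contributes count−1 duplicates):
  farmer while farmer: 2
  night night will: 2
  night will will: 2
  while farmer will: 2
  will night night: 2
  will will night: 2
  will will slow: 2
7 duplicate windows → 40 − 7 = 33 distinct.

33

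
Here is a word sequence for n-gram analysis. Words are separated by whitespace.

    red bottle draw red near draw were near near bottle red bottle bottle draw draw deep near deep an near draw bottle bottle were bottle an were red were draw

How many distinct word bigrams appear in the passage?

25

30 tokens → 29 bigram windows in total.
Repeated bigrams (each contributes count−1 duplicates):
  bottle bottle: 2
  bottle draw: 2
  near draw: 2
  red bottle: 2
4 duplicate windows → 29 − 4 = 25 distinct.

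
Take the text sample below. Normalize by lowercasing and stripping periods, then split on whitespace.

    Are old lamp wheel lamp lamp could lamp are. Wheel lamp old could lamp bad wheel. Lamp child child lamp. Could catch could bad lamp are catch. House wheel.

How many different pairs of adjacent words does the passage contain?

23

29 tokens → 28 bigram windows in total.
Repeated bigrams (each contributes count−1 duplicates):
  wheel lamp: 3
  could lamp: 2
  lamp are: 2
  lamp could: 2
5 duplicate windows → 28 − 5 = 23 distinct.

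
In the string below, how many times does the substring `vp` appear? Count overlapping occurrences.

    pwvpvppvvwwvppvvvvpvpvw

Sliding a length-2 window over the 23 characters (22 positions):
  position 3–4: vp
  position 5–6: vp
  position 12–13: vp
  position 18–19: vp
  position 20–21: vp

5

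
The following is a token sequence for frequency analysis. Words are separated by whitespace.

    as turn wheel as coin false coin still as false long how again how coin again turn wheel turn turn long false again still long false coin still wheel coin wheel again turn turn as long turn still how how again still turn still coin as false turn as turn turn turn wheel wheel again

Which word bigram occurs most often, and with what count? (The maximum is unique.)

"turn turn", 4 times

Bigram frequencies (highest first):
  turn turn: 4
  turn wheel: 3
  as turn: 2
  false coin: 2
  coin still: 2
  as false: 2
  … (32 more, each ≤ 2)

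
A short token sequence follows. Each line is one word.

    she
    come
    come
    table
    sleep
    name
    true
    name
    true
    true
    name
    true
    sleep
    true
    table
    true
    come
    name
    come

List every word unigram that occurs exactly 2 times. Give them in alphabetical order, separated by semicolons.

Unigram counts meeting the condition (exactly 2 times):
  sleep: 2
  table: 2

sleep; table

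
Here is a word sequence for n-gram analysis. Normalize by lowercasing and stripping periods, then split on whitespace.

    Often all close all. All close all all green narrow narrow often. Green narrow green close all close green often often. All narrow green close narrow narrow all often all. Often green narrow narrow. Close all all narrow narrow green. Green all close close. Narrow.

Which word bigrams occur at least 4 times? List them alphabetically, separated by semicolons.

Bigram counts meeting the condition (at least 4 times):
  all close: 4
  close all: 4
  narrow narrow: 4

all close; close all; narrow narrow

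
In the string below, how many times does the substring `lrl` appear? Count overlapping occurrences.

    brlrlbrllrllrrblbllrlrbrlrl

Sliding a length-3 window over the 27 characters (25 positions):
  position 3–5: lrl
  position 9–11: lrl
  position 19–21: lrl
  position 25–27: lrl

4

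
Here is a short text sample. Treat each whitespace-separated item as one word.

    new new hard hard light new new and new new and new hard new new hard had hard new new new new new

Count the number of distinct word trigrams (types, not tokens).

23 tokens → 21 trigram windows in total.
Repeated trigrams (each contributes count−1 duplicates):
  new new new: 3
  hard new new: 2
  new and new: 2
  new new and: 2
  new new hard: 2
6 duplicate windows → 21 − 6 = 15 distinct.

15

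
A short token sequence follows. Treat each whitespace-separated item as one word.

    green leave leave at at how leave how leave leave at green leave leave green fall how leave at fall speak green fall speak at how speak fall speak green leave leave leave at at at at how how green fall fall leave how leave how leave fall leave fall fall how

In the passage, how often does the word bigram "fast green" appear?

Scanning the 51 overlapping bigram windows for "fast green":
  (none found)

0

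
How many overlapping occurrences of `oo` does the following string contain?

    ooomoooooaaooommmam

8

Sliding a length-2 window over the 19 characters (18 positions):
  position 1–2: oo
  position 2–3: oo
  position 5–6: oo
  position 6–7: oo
  position 7–8: oo
  position 8–9: oo
  position 12–13: oo
  position 13–14: oo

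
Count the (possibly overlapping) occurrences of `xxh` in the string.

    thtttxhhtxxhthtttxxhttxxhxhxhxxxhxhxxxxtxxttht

Sliding a length-3 window over the 46 characters (44 positions):
  position 10–12: xxh
  position 18–20: xxh
  position 23–25: xxh
  position 31–33: xxh

4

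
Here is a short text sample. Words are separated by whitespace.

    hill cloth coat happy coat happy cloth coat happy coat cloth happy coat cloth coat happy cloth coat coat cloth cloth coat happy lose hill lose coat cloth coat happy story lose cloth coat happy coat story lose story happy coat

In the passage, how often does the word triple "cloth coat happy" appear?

Scanning the 39 overlapping trigram windows for "cloth coat happy":
  position 2–4: cloth coat happy
  position 7–9: cloth coat happy
  position 14–16: cloth coat happy
  position 21–23: cloth coat happy
  position 28–30: cloth coat happy
  position 33–35: cloth coat happy

6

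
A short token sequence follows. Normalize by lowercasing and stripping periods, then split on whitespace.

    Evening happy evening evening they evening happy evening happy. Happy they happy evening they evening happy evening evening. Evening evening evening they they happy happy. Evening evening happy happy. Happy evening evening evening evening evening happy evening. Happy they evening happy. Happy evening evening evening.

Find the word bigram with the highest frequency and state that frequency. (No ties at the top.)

"evening evening", 12 times

Bigram frequencies (highest first):
  evening evening: 12
  evening happy: 8
  happy evening: 8
  happy happy: 5
  evening they: 3
  they evening: 3
  … (3 more, each ≤ 2)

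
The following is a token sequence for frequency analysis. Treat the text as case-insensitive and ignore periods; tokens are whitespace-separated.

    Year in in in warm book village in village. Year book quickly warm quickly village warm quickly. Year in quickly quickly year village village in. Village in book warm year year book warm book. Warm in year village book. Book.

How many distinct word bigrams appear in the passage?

40 tokens → 39 bigram windows in total.
Repeated bigrams (each contributes count−1 duplicates):
  book warm: 3
  village in: 3
  in in: 2
  in village: 2
  quickly year: 2
  warm book: 2
  warm quickly: 2
  year book: 2
  … (2 more repeated)
12 duplicate windows → 39 − 12 = 27 distinct.

27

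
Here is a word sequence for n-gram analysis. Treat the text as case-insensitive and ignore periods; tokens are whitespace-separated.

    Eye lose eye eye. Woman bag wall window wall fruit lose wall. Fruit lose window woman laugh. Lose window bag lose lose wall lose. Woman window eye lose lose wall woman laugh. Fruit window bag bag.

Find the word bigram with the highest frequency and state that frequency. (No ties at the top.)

"lose wall", 3 times

Bigram frequencies (highest first):
  lose wall: 3
  eye lose: 2
  wall fruit: 2
  fruit lose: 2
  lose window: 2
  woman laugh: 2
  … (20 more, each ≤ 2)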